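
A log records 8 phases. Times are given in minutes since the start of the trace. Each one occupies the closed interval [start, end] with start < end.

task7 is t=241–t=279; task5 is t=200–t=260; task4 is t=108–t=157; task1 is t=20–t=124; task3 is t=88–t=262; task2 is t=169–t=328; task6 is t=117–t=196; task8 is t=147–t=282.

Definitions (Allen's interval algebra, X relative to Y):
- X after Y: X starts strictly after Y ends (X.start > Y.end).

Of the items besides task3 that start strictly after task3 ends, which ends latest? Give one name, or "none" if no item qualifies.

Target task3 = [t=88, t=262].
task1 [t=20, t=124] → overlaps → excluded.
task2 [t=169, t=328] → overlapped-by → excluded.
task4 [t=108, t=157] → during → excluded.
task5 [t=200, t=260] → during → excluded.
task6 [t=117, t=196] → during → excluded.
task7 [t=241, t=279] → overlapped-by → excluded.
task8 [t=147, t=282] → overlapped-by → excluded.
No candidates → none.

none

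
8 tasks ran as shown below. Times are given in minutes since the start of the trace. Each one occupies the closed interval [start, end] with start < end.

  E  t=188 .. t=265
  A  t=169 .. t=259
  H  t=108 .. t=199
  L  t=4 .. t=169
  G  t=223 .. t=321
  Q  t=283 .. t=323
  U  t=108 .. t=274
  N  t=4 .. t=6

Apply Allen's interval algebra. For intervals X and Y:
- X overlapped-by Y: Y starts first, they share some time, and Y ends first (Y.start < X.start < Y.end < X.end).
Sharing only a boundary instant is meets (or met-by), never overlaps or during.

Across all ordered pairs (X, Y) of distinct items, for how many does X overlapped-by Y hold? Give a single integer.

Checking all 56 ordered pairs for relation 'overlapped-by'; matching pairs in alphabetical order:
(A, H): A overlapped-by H ✓
(E, A): E overlapped-by A ✓
(E, H): E overlapped-by H ✓
(G, A): G overlapped-by A ✓
(G, E): G overlapped-by E ✓
(G, U): G overlapped-by U ✓
(H, L): H overlapped-by L ✓
(Q, G): Q overlapped-by G ✓
(U, L): U overlapped-by L ✓
Count: 9.

9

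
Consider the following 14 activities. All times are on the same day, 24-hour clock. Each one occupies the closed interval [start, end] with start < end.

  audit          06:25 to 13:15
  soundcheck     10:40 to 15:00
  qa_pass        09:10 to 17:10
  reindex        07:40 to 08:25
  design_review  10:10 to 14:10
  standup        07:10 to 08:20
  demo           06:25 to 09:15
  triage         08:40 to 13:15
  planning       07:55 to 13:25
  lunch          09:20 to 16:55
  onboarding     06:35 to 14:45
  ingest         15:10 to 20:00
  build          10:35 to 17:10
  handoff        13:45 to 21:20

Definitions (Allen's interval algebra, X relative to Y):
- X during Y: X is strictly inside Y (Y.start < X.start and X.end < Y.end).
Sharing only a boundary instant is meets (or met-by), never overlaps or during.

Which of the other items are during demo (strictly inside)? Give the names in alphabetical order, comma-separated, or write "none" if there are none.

Target demo = [06:25, 09:15].
audit [06:25, 13:15] → started-by → no.
build [10:35, 17:10] → after → no.
design_review [10:10, 14:10] → after → no.
handoff [13:45, 21:20] → after → no.
ingest [15:10, 20:00] → after → no.
lunch [09:20, 16:55] → after → no.
onboarding [06:35, 14:45] → overlapped-by → no.
planning [07:55, 13:25] → overlapped-by → no.
qa_pass [09:10, 17:10] → overlapped-by → no.
reindex [07:40, 08:25] → during → yes.
soundcheck [10:40, 15:00] → after → no.
standup [07:10, 08:20] → during → yes.
triage [08:40, 13:15] → overlapped-by → no.
Result: reindex, standup.

reindex, standup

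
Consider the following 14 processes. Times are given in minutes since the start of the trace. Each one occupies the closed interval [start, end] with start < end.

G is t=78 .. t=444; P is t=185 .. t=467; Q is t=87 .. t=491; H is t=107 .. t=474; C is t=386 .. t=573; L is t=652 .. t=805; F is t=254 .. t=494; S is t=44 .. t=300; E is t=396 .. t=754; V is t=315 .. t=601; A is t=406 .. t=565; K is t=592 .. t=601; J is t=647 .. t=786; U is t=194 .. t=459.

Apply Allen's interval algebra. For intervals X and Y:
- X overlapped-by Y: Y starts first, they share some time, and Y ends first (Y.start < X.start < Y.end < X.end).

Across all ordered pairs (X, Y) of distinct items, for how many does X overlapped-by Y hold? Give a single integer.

44

Checking all 182 ordered pairs for relation 'overlapped-by'; matching pairs in alphabetical order:
(A, F): A overlapped-by F ✓
(A, G): A overlapped-by G ✓
(A, H): A overlapped-by H ✓
(A, P): A overlapped-by P ✓
(A, Q): A overlapped-by Q ✓
(A, U): A overlapped-by U ✓
(C, F): C overlapped-by F ✓
(C, G): C overlapped-by G ✓
(C, H): C overlapped-by H ✓
(C, P): C overlapped-by P ✓
(C, Q): C overlapped-by Q ✓
(C, U): C overlapped-by U ✓
(E, C): E overlapped-by C ✓
(E, F): E overlapped-by F ✓
(E, G): E overlapped-by G ✓
(E, H): E overlapped-by H ✓
(E, P): E overlapped-by P ✓
(E, Q): E overlapped-by Q ✓
(E, U): E overlapped-by U ✓
(E, V): E overlapped-by V ✓
(F, G): F overlapped-by G ✓
(F, H): F overlapped-by H ✓
(F, P): F overlapped-by P ✓
(F, Q): F overlapped-by Q ✓
... plus 20 further pairs not listed.
Count: 44.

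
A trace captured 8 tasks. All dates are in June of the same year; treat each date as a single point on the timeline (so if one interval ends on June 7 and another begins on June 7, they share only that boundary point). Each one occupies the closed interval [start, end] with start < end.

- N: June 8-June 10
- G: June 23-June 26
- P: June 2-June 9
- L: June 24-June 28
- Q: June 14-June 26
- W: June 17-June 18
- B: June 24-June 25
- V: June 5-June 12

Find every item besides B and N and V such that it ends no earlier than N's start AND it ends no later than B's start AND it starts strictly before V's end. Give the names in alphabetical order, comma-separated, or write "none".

Conditions: its end is no earlier than N's start (X.end >= June 8) AND its end is no later than B's start (X.end <= June 24) AND its start is strictly before V's end (X.start < June 12).
G: end June 26 >= June 8? ✓; end June 26 <= June 24? ✗; start June 23 < June 12? ✗ → no.
L: end June 28 >= June 8? ✓; end June 28 <= June 24? ✗; start June 24 < June 12? ✗ → no.
P: end June 9 >= June 8? ✓; end June 9 <= June 24? ✓; start June 2 < June 12? ✓ → yes.
Q: end June 26 >= June 8? ✓; end June 26 <= June 24? ✗; start June 14 < June 12? ✗ → no.
W: end June 18 >= June 8? ✓; end June 18 <= June 24? ✓; start June 17 < June 12? ✗ → no.
Result: P.

P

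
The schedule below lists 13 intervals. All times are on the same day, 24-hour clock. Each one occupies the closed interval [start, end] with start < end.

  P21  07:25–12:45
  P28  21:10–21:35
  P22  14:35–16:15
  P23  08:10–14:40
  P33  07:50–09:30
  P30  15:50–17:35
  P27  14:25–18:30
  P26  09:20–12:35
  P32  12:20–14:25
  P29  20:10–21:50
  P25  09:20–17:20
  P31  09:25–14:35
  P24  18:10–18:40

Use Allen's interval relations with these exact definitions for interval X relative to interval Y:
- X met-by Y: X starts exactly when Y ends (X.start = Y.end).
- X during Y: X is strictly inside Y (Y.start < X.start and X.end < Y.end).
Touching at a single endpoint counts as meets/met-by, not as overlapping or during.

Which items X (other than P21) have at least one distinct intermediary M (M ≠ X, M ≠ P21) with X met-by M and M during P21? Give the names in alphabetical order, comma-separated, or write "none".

none

Target P21 = [07:25, 12:45].
Intermediaries M with M during P21: P26, P33.
Via P26 — items with X met-by P26: none.
Via P33 — items with X met-by P33: none.
Union: none.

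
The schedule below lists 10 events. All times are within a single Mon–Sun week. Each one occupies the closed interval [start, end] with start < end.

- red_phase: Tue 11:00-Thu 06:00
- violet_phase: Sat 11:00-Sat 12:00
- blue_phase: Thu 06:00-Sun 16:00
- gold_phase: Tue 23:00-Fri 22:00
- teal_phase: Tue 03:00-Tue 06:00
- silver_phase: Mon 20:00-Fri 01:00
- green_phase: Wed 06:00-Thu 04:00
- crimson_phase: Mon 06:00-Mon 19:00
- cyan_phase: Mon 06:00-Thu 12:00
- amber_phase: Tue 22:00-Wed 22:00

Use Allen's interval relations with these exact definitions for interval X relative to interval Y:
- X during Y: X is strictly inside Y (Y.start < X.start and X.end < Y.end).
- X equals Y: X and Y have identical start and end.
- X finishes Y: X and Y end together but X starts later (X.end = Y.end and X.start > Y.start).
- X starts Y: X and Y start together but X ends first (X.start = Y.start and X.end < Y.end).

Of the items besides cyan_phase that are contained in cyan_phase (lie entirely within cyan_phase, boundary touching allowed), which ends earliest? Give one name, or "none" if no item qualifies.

Target cyan_phase = [Mon 06:00, Thu 12:00].
amber_phase [Tue 22:00, Wed 22:00] → during → candidate.
blue_phase [Thu 06:00, Sun 16:00] → overlapped-by → excluded.
crimson_phase [Mon 06:00, Mon 19:00] → starts → candidate.
gold_phase [Tue 23:00, Fri 22:00] → overlapped-by → excluded.
green_phase [Wed 06:00, Thu 04:00] → during → candidate.
red_phase [Tue 11:00, Thu 06:00] → during → candidate.
silver_phase [Mon 20:00, Fri 01:00] → overlapped-by → excluded.
teal_phase [Tue 03:00, Tue 06:00] → during → candidate.
violet_phase [Sat 11:00, Sat 12:00] → after → excluded.
Among candidates, earliest end is Mon 19:00 → crimson_phase.

crimson_phase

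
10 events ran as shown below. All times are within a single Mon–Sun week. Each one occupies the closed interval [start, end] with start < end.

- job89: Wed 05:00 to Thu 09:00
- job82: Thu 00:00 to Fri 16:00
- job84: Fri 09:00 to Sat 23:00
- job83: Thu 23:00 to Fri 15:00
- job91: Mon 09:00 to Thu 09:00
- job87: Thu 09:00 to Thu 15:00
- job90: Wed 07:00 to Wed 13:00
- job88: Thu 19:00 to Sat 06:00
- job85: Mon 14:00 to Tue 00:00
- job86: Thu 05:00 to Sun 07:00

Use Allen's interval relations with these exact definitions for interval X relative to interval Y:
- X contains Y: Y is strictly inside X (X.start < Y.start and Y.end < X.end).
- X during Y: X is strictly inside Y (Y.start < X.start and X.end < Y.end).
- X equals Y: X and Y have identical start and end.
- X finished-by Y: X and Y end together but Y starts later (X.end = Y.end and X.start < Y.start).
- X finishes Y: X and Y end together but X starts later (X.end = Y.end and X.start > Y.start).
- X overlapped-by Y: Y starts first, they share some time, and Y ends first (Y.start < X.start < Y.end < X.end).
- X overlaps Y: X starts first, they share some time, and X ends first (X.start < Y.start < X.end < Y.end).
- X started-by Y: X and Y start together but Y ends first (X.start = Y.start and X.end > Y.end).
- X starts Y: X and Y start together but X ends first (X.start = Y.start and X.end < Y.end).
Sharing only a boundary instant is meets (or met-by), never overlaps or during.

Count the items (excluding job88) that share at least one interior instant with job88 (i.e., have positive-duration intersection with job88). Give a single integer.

Target job88 = [Thu 19:00, Sat 06:00].
job82 [Thu 00:00, Fri 16:00] → overlaps → counts.
job83 [Thu 23:00, Fri 15:00] → during → counts.
job84 [Fri 09:00, Sat 23:00] → overlapped-by → counts.
job85 [Mon 14:00, Tue 00:00] → before → no.
job86 [Thu 05:00, Sun 07:00] → contains → counts.
job87 [Thu 09:00, Thu 15:00] → before → no.
job89 [Wed 05:00, Thu 09:00] → before → no.
job90 [Wed 07:00, Wed 13:00] → before → no.
job91 [Mon 09:00, Thu 09:00] → before → no.
Total: 4.

4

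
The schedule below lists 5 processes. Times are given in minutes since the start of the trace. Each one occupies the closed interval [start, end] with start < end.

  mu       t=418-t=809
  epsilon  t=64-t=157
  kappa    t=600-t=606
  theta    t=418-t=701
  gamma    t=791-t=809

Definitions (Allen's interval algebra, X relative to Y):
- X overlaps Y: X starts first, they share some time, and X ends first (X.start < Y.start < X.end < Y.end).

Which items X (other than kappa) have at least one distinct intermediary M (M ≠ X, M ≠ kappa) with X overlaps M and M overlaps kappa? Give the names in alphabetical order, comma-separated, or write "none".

none

Target kappa = [t=600, t=606].
Intermediaries M with M overlaps kappa: none.
Union: none.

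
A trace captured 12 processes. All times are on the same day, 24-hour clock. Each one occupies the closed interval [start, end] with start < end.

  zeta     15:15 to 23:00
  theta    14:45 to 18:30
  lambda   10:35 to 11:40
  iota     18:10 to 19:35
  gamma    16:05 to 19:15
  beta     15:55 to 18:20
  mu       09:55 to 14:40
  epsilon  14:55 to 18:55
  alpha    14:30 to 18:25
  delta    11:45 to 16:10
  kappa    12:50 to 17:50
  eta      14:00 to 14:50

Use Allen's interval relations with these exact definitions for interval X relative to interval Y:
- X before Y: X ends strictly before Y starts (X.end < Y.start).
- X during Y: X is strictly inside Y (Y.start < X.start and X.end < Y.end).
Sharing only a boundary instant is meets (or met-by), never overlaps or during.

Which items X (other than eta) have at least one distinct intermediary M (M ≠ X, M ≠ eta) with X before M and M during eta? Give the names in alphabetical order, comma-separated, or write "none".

Target eta = [14:00, 14:50].
Intermediaries M with M during eta: none.
Union: none.

none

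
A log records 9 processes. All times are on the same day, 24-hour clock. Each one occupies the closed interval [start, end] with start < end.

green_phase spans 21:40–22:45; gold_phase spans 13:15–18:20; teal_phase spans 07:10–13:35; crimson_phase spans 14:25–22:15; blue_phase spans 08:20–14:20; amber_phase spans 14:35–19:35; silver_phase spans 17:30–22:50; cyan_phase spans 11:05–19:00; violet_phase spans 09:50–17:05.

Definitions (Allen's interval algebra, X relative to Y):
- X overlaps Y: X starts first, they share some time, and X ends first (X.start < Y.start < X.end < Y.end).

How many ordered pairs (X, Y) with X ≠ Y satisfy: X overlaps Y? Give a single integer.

20

Checking all 72 ordered pairs for relation 'overlaps'; matching pairs in alphabetical order:
(amber_phase, silver_phase): amber_phase overlaps silver_phase ✓
(blue_phase, cyan_phase): blue_phase overlaps cyan_phase ✓
(blue_phase, gold_phase): blue_phase overlaps gold_phase ✓
(blue_phase, violet_phase): blue_phase overlaps violet_phase ✓
(crimson_phase, green_phase): crimson_phase overlaps green_phase ✓
(crimson_phase, silver_phase): crimson_phase overlaps silver_phase ✓
(cyan_phase, amber_phase): cyan_phase overlaps amber_phase ✓
(cyan_phase, crimson_phase): cyan_phase overlaps crimson_phase ✓
(cyan_phase, silver_phase): cyan_phase overlaps silver_phase ✓
(gold_phase, amber_phase): gold_phase overlaps amber_phase ✓
(gold_phase, crimson_phase): gold_phase overlaps crimson_phase ✓
(gold_phase, silver_phase): gold_phase overlaps silver_phase ✓
(teal_phase, blue_phase): teal_phase overlaps blue_phase ✓
(teal_phase, cyan_phase): teal_phase overlaps cyan_phase ✓
(teal_phase, gold_phase): teal_phase overlaps gold_phase ✓
(teal_phase, violet_phase): teal_phase overlaps violet_phase ✓
(violet_phase, amber_phase): violet_phase overlaps amber_phase ✓
(violet_phase, crimson_phase): violet_phase overlaps crimson_phase ✓
(violet_phase, cyan_phase): violet_phase overlaps cyan_phase ✓
(violet_phase, gold_phase): violet_phase overlaps gold_phase ✓
Count: 20.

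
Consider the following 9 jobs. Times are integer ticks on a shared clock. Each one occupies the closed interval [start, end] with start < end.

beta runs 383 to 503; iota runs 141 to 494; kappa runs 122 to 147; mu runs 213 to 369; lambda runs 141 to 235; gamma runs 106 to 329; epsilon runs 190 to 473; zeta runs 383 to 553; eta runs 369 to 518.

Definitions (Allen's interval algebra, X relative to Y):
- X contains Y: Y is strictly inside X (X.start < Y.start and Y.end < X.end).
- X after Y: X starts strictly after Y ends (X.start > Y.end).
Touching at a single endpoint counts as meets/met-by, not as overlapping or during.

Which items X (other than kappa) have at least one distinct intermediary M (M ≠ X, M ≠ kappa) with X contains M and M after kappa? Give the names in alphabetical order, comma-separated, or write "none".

Target kappa = [122, 147].
Intermediaries M with M after kappa: beta, epsilon, eta, mu, zeta.
Via beta — items with X contains beta: eta.
Via epsilon — items with X contains epsilon: iota.
Via eta — items with X contains eta: none.
Via mu — items with X contains mu: epsilon, iota.
Via zeta — items with X contains zeta: none.
Union: epsilon, eta, iota.

epsilon, eta, iota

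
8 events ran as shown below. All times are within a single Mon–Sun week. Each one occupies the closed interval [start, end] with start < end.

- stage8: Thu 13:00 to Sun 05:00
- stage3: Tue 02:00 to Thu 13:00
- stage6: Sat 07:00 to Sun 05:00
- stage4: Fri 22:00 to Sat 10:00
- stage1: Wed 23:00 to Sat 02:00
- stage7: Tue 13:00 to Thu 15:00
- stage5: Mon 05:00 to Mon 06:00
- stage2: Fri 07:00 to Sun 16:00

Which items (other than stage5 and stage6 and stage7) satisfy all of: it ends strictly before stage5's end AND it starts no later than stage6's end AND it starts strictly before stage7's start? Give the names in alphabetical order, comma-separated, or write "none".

Conditions: its end is strictly before stage5's end (X.end < Mon 06:00) AND its start is no later than stage6's end (X.start <= Sun 05:00) AND its start is strictly before stage7's start (X.start < Tue 13:00).
stage1: end Sat 02:00 < Mon 06:00? ✗; start Wed 23:00 <= Sun 05:00? ✓; start Wed 23:00 < Tue 13:00? ✗ → no.
stage2: end Sun 16:00 < Mon 06:00? ✗; start Fri 07:00 <= Sun 05:00? ✓; start Fri 07:00 < Tue 13:00? ✗ → no.
stage3: end Thu 13:00 < Mon 06:00? ✗; start Tue 02:00 <= Sun 05:00? ✓; start Tue 02:00 < Tue 13:00? ✓ → no.
stage4: end Sat 10:00 < Mon 06:00? ✗; start Fri 22:00 <= Sun 05:00? ✓; start Fri 22:00 < Tue 13:00? ✗ → no.
stage8: end Sun 05:00 < Mon 06:00? ✗; start Thu 13:00 <= Sun 05:00? ✓; start Thu 13:00 < Tue 13:00? ✗ → no.
Result: none.

none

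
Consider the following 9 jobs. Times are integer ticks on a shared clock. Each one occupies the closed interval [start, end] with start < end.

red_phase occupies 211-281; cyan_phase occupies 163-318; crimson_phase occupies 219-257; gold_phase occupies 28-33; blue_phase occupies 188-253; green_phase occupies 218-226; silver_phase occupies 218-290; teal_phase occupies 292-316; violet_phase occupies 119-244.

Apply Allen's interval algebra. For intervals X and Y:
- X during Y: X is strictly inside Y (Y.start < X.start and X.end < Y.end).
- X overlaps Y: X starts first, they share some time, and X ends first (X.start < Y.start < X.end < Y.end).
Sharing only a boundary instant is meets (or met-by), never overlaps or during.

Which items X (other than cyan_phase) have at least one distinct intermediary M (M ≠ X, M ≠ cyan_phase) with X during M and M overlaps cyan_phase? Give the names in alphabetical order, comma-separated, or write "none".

Target cyan_phase = [163, 318].
Intermediaries M with M overlaps cyan_phase: violet_phase.
Via violet_phase — items with X during violet_phase: green_phase.
Union: green_phase.

green_phase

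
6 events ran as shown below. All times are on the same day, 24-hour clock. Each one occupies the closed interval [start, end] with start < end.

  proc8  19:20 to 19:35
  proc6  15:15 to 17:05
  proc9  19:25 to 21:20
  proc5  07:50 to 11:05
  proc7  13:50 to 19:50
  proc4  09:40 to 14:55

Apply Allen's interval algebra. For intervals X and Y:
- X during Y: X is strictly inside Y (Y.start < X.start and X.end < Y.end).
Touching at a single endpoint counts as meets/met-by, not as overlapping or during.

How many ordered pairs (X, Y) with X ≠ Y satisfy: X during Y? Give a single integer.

2

Checking all 30 ordered pairs for relation 'during'; matching pairs in alphabetical order:
(proc6, proc7): proc6 during proc7 ✓
(proc8, proc7): proc8 during proc7 ✓
Count: 2.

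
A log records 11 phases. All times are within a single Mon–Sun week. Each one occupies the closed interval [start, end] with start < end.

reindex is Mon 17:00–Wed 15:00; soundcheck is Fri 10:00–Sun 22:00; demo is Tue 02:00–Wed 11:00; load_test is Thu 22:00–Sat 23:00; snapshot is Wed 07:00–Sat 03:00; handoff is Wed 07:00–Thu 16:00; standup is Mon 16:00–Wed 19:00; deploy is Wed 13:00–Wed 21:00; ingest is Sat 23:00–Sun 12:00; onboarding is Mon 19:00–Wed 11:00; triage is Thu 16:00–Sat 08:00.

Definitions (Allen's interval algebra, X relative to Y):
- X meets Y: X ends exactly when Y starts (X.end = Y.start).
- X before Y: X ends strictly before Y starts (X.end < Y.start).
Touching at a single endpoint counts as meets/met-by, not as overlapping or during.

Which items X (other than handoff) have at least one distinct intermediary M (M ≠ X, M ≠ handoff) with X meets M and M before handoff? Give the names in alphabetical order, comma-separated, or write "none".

Target handoff = [Wed 07:00, Thu 16:00].
Intermediaries M with M before handoff: none.
Union: none.

none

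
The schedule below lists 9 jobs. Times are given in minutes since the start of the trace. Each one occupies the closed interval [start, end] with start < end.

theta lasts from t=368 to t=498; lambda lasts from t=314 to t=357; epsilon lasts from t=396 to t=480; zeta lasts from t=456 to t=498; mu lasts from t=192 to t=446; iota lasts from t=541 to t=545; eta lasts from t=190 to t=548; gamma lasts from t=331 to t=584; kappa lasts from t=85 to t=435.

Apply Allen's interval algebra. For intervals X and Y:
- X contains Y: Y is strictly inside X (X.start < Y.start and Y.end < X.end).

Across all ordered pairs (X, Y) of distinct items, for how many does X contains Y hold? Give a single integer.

13

Checking all 72 ordered pairs for relation 'contains'; matching pairs in alphabetical order:
(eta, epsilon): eta contains epsilon ✓
(eta, iota): eta contains iota ✓
(eta, lambda): eta contains lambda ✓
(eta, mu): eta contains mu ✓
(eta, theta): eta contains theta ✓
(eta, zeta): eta contains zeta ✓
(gamma, epsilon): gamma contains epsilon ✓
(gamma, iota): gamma contains iota ✓
(gamma, theta): gamma contains theta ✓
(gamma, zeta): gamma contains zeta ✓
(kappa, lambda): kappa contains lambda ✓
(mu, lambda): mu contains lambda ✓
(theta, epsilon): theta contains epsilon ✓
Count: 13.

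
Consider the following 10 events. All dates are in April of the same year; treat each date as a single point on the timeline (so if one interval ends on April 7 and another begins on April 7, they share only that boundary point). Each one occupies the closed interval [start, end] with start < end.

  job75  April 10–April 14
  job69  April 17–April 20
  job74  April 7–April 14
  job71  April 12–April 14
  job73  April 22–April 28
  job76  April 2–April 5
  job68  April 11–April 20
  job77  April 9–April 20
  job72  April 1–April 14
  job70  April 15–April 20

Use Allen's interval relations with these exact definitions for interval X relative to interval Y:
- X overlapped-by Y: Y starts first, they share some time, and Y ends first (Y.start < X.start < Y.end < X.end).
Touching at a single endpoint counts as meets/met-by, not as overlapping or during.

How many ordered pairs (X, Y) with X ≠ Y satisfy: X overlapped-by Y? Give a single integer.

Checking all 90 ordered pairs for relation 'overlapped-by'; matching pairs in alphabetical order:
(job68, job72): job68 overlapped-by job72 ✓
(job68, job74): job68 overlapped-by job74 ✓
(job68, job75): job68 overlapped-by job75 ✓
(job77, job72): job77 overlapped-by job72 ✓
(job77, job74): job77 overlapped-by job74 ✓
Count: 5.

5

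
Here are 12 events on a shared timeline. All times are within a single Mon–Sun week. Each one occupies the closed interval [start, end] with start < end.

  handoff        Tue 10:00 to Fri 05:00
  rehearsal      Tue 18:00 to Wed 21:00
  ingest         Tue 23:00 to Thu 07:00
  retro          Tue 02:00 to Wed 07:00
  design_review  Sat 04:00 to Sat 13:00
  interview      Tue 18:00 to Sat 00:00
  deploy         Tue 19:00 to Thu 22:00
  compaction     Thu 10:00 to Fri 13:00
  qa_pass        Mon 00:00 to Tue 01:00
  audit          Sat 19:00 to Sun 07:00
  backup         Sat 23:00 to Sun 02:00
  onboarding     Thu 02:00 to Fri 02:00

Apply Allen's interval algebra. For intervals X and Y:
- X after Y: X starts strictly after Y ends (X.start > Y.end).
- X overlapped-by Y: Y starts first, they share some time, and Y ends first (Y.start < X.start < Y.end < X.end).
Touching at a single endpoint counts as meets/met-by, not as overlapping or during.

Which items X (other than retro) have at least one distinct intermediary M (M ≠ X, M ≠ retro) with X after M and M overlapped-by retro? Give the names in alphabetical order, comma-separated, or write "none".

Target retro = [Tue 02:00, Wed 07:00].
Intermediaries M with M overlapped-by retro: deploy, handoff, ingest, interview, rehearsal.
Via deploy — items with X after deploy: audit, backup, design_review.
Via handoff — items with X after handoff: audit, backup, design_review.
Via ingest — items with X after ingest: audit, backup, compaction, design_review.
Via interview — items with X after interview: audit, backup, design_review.
Via rehearsal — items with X after rehearsal: audit, backup, compaction, design_review, onboarding.
Union: audit, backup, compaction, design_review, onboarding.

audit, backup, compaction, design_review, onboarding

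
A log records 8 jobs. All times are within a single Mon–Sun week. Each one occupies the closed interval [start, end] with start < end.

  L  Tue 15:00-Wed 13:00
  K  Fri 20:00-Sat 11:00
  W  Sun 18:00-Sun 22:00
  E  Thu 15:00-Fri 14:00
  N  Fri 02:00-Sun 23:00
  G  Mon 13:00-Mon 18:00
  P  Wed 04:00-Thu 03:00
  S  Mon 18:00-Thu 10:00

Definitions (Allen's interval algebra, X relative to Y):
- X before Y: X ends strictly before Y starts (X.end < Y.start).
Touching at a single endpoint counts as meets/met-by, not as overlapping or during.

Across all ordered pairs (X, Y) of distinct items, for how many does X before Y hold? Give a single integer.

21

Checking all 56 ordered pairs for relation 'before'; matching pairs in alphabetical order:
(E, K): E before K ✓
(E, W): E before W ✓
(G, E): G before E ✓
(G, K): G before K ✓
(G, L): G before L ✓
(G, N): G before N ✓
(G, P): G before P ✓
(G, W): G before W ✓
(K, W): K before W ✓
(L, E): L before E ✓
(L, K): L before K ✓
(L, N): L before N ✓
(L, W): L before W ✓
(P, E): P before E ✓
(P, K): P before K ✓
(P, N): P before N ✓
(P, W): P before W ✓
(S, E): S before E ✓
(S, K): S before K ✓
(S, N): S before N ✓
(S, W): S before W ✓
Count: 21.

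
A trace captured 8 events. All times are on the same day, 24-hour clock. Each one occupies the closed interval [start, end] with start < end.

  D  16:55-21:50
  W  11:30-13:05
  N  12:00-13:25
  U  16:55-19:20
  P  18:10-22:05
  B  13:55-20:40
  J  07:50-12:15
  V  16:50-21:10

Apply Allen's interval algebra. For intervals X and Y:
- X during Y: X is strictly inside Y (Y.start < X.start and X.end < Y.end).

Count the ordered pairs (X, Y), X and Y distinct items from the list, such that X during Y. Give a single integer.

2

Checking all 56 ordered pairs for relation 'during'; matching pairs in alphabetical order:
(U, B): U during B ✓
(U, V): U during V ✓
Count: 2.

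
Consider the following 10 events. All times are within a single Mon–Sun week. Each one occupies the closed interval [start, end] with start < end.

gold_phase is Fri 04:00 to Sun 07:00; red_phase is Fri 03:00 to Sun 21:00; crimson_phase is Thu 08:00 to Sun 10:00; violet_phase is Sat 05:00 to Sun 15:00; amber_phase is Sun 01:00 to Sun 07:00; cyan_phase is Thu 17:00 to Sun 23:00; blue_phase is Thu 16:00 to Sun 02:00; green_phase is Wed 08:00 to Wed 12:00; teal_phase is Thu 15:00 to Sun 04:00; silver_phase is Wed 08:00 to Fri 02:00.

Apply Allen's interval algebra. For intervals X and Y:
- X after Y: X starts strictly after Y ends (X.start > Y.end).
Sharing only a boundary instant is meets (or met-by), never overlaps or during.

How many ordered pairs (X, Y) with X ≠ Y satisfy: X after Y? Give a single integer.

12

Checking all 90 ordered pairs for relation 'after'; matching pairs in alphabetical order:
(amber_phase, green_phase): amber_phase after green_phase ✓
(amber_phase, silver_phase): amber_phase after silver_phase ✓
(blue_phase, green_phase): blue_phase after green_phase ✓
(crimson_phase, green_phase): crimson_phase after green_phase ✓
(cyan_phase, green_phase): cyan_phase after green_phase ✓
(gold_phase, green_phase): gold_phase after green_phase ✓
(gold_phase, silver_phase): gold_phase after silver_phase ✓
(red_phase, green_phase): red_phase after green_phase ✓
(red_phase, silver_phase): red_phase after silver_phase ✓
(teal_phase, green_phase): teal_phase after green_phase ✓
(violet_phase, green_phase): violet_phase after green_phase ✓
(violet_phase, silver_phase): violet_phase after silver_phase ✓
Count: 12.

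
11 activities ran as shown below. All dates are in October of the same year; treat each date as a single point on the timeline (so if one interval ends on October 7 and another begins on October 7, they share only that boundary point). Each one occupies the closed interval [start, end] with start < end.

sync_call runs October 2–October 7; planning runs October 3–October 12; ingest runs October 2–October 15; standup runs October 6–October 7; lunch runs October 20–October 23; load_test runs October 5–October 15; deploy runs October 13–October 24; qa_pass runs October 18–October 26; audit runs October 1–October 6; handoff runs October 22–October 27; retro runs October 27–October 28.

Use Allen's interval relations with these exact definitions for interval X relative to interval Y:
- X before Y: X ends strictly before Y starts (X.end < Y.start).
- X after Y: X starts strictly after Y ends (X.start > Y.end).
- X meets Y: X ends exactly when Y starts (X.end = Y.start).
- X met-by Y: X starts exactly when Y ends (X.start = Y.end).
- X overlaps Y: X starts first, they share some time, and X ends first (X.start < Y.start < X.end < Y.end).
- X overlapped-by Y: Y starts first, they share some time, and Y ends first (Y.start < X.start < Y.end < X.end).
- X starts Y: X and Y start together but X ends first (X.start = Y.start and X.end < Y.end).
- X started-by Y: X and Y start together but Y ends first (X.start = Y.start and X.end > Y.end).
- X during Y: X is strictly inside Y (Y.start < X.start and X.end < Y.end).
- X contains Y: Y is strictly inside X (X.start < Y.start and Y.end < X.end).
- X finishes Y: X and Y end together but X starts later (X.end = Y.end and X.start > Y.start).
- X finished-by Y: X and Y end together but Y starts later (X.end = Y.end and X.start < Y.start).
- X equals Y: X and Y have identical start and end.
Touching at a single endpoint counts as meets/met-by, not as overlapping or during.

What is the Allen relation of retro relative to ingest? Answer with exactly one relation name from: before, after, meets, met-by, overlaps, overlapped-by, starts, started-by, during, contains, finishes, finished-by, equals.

retro = [October 27, October 28]; ingest = [October 2, October 15].
Compare endpoints: retro.start > ingest.start, retro.start > ingest.end, retro.end > ingest.start, retro.end > ingest.end.
That pattern is 'after'.

after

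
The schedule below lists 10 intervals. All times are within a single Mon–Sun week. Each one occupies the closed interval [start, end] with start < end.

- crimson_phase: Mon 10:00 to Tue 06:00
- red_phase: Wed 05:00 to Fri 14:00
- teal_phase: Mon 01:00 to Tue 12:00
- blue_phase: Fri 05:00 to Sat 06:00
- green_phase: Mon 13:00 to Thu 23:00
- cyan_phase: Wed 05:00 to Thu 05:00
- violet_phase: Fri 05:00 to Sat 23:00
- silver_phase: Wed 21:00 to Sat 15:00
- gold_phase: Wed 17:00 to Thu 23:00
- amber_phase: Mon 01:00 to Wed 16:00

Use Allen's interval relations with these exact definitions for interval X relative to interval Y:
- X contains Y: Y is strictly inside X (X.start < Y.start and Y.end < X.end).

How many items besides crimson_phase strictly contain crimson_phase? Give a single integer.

Target crimson_phase = [Mon 10:00, Tue 06:00].
amber_phase [Mon 01:00, Wed 16:00] → contains → counts.
blue_phase [Fri 05:00, Sat 06:00] → after → no.
cyan_phase [Wed 05:00, Thu 05:00] → after → no.
gold_phase [Wed 17:00, Thu 23:00] → after → no.
green_phase [Mon 13:00, Thu 23:00] → overlapped-by → no.
red_phase [Wed 05:00, Fri 14:00] → after → no.
silver_phase [Wed 21:00, Sat 15:00] → after → no.
teal_phase [Mon 01:00, Tue 12:00] → contains → counts.
violet_phase [Fri 05:00, Sat 23:00] → after → no.
Total: 2.

2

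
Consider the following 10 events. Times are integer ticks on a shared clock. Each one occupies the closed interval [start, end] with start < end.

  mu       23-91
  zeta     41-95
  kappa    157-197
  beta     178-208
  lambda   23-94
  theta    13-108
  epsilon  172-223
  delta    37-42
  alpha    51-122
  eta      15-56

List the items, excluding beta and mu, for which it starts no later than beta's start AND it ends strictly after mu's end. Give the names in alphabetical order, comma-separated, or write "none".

alpha, epsilon, kappa, lambda, theta, zeta

Conditions: its start is no later than beta's start (X.start <= 178) AND its end is strictly after mu's end (X.end > 91).
alpha: start 51 <= 178? ✓; end 122 > 91? ✓ → yes.
delta: start 37 <= 178? ✓; end 42 > 91? ✗ → no.
epsilon: start 172 <= 178? ✓; end 223 > 91? ✓ → yes.
eta: start 15 <= 178? ✓; end 56 > 91? ✗ → no.
kappa: start 157 <= 178? ✓; end 197 > 91? ✓ → yes.
lambda: start 23 <= 178? ✓; end 94 > 91? ✓ → yes.
theta: start 13 <= 178? ✓; end 108 > 91? ✓ → yes.
zeta: start 41 <= 178? ✓; end 95 > 91? ✓ → yes.
Result: alpha, epsilon, kappa, lambda, theta, zeta.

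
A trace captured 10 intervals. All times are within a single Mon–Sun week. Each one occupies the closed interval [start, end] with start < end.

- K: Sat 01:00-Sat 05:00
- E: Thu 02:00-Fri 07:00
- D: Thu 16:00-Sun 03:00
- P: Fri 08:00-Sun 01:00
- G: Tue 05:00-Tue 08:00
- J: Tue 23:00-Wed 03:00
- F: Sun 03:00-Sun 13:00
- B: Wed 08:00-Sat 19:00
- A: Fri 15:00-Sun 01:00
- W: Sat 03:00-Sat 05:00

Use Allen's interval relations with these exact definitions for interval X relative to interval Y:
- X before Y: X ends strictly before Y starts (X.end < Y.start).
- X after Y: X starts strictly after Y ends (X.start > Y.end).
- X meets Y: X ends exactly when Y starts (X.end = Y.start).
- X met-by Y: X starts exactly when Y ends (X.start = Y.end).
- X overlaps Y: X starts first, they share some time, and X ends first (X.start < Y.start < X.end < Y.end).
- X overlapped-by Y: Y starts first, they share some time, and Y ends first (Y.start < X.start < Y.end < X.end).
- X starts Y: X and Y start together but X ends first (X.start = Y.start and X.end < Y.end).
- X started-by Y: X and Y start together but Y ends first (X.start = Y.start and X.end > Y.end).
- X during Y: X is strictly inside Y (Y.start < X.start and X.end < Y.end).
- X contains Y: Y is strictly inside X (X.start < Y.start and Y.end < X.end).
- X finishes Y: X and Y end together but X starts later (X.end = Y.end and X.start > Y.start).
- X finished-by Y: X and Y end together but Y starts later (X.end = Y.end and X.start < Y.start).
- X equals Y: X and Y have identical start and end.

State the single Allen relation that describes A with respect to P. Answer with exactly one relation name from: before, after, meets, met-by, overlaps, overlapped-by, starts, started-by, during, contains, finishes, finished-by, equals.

finishes

A = [Fri 15:00, Sun 01:00]; P = [Fri 08:00, Sun 01:00].
Compare endpoints: A.start > P.start, A.start < P.end, A.end > P.start, A.end = P.end.
That pattern is 'finishes'.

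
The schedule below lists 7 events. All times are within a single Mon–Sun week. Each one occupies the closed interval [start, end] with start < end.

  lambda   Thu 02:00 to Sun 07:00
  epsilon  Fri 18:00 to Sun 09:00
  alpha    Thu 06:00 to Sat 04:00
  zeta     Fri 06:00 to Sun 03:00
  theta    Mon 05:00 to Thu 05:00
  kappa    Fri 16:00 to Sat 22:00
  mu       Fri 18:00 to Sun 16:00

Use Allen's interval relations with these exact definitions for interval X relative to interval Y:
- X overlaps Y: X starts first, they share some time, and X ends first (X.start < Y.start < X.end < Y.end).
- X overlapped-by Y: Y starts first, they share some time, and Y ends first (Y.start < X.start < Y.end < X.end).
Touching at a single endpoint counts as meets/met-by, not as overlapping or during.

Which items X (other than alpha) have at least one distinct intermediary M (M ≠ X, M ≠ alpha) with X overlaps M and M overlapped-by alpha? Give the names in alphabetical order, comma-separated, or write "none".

kappa, lambda, zeta

Target alpha = [Thu 06:00, Sat 04:00].
Intermediaries M with M overlapped-by alpha: epsilon, kappa, mu, zeta.
Via epsilon — items with X overlaps epsilon: kappa, lambda, zeta.
Via kappa — items with X overlaps kappa: none.
Via mu — items with X overlaps mu: kappa, lambda, zeta.
Via zeta — items with X overlaps zeta: none.
Union: kappa, lambda, zeta.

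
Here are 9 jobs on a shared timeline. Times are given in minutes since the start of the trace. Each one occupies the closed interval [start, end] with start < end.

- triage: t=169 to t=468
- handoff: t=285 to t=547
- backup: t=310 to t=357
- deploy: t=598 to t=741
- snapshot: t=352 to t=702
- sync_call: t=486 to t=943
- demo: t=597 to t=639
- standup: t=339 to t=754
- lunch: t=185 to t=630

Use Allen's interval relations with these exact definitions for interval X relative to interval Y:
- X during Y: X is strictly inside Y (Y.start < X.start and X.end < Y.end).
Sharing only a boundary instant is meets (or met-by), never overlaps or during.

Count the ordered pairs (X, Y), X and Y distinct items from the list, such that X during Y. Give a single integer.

10

Checking all 72 ordered pairs for relation 'during'; matching pairs in alphabetical order:
(backup, handoff): backup during handoff ✓
(backup, lunch): backup during lunch ✓
(backup, triage): backup during triage ✓
(demo, snapshot): demo during snapshot ✓
(demo, standup): demo during standup ✓
(demo, sync_call): demo during sync_call ✓
(deploy, standup): deploy during standup ✓
(deploy, sync_call): deploy during sync_call ✓
(handoff, lunch): handoff during lunch ✓
(snapshot, standup): snapshot during standup ✓
Count: 10.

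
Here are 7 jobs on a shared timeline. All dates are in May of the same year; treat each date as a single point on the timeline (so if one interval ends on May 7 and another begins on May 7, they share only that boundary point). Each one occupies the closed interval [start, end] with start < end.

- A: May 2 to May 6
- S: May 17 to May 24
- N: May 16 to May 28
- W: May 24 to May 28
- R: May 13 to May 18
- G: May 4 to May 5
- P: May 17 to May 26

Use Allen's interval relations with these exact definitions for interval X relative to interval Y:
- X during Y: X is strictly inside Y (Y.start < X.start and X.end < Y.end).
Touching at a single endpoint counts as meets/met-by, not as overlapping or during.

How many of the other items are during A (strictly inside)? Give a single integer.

Target A = [May 2, May 6].
G [May 4, May 5] → during → counts.
N [May 16, May 28] → after → no.
P [May 17, May 26] → after → no.
R [May 13, May 18] → after → no.
S [May 17, May 24] → after → no.
W [May 24, May 28] → after → no.
Total: 1.

1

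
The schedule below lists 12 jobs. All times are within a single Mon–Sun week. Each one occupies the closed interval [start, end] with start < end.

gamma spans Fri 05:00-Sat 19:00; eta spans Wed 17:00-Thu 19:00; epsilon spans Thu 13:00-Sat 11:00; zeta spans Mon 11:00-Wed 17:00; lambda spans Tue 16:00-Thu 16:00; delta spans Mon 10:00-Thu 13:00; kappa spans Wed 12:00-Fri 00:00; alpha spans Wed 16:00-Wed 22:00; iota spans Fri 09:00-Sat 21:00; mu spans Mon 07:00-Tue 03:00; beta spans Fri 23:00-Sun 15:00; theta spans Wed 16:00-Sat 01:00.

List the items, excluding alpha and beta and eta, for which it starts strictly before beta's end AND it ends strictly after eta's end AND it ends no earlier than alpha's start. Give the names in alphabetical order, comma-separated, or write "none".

Conditions: its start is strictly before beta's end (X.start < Sun 15:00) AND its end is strictly after eta's end (X.end > Thu 19:00) AND its end is no earlier than alpha's start (X.end >= Wed 16:00).
delta: start Mon 10:00 < Sun 15:00? ✓; end Thu 13:00 > Thu 19:00? ✗; end Thu 13:00 >= Wed 16:00? ✓ → no.
epsilon: start Thu 13:00 < Sun 15:00? ✓; end Sat 11:00 > Thu 19:00? ✓; end Sat 11:00 >= Wed 16:00? ✓ → yes.
gamma: start Fri 05:00 < Sun 15:00? ✓; end Sat 19:00 > Thu 19:00? ✓; end Sat 19:00 >= Wed 16:00? ✓ → yes.
iota: start Fri 09:00 < Sun 15:00? ✓; end Sat 21:00 > Thu 19:00? ✓; end Sat 21:00 >= Wed 16:00? ✓ → yes.
kappa: start Wed 12:00 < Sun 15:00? ✓; end Fri 00:00 > Thu 19:00? ✓; end Fri 00:00 >= Wed 16:00? ✓ → yes.
lambda: start Tue 16:00 < Sun 15:00? ✓; end Thu 16:00 > Thu 19:00? ✗; end Thu 16:00 >= Wed 16:00? ✓ → no.
mu: start Mon 07:00 < Sun 15:00? ✓; end Tue 03:00 > Thu 19:00? ✗; end Tue 03:00 >= Wed 16:00? ✗ → no.
theta: start Wed 16:00 < Sun 15:00? ✓; end Sat 01:00 > Thu 19:00? ✓; end Sat 01:00 >= Wed 16:00? ✓ → yes.
zeta: start Mon 11:00 < Sun 15:00? ✓; end Wed 17:00 > Thu 19:00? ✗; end Wed 17:00 >= Wed 16:00? ✓ → no.
Result: epsilon, gamma, iota, kappa, theta.

epsilon, gamma, iota, kappa, theta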